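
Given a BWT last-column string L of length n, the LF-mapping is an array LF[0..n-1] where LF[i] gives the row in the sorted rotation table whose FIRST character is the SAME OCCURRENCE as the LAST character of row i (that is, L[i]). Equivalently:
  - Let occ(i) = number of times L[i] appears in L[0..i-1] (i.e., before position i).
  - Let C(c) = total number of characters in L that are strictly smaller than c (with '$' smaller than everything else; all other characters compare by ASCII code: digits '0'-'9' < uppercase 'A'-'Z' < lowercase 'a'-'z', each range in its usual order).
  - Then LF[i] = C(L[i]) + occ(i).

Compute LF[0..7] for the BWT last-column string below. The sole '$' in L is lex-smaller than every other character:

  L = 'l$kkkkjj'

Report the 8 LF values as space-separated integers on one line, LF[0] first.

Answer: 7 0 3 4 5 6 1 2

Derivation:
Char counts: '$':1, 'j':2, 'k':4, 'l':1
C (first-col start): C('$')=0, C('j')=1, C('k')=3, C('l')=7
L[0]='l': occ=0, LF[0]=C('l')+0=7+0=7
L[1]='$': occ=0, LF[1]=C('$')+0=0+0=0
L[2]='k': occ=0, LF[2]=C('k')+0=3+0=3
L[3]='k': occ=1, LF[3]=C('k')+1=3+1=4
L[4]='k': occ=2, LF[4]=C('k')+2=3+2=5
L[5]='k': occ=3, LF[5]=C('k')+3=3+3=6
L[6]='j': occ=0, LF[6]=C('j')+0=1+0=1
L[7]='j': occ=1, LF[7]=C('j')+1=1+1=2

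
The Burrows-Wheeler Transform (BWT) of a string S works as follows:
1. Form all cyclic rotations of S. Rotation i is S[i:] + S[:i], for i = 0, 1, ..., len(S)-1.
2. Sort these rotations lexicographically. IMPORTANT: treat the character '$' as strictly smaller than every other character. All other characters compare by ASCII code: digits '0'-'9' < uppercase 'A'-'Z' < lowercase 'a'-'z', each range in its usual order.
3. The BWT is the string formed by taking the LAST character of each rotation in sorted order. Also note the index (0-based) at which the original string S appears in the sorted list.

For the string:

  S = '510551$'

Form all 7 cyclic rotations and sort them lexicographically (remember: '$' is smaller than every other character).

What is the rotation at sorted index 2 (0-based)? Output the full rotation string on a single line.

All 7 rotations (rotation i = S[i:]+S[:i]):
  rot[0] = 510551$
  rot[1] = 10551$5
  rot[2] = 0551$51
  rot[3] = 551$510
  rot[4] = 51$5105
  rot[5] = 1$51055
  rot[6] = $510551
Sorted (with $ < everything):
  sorted[0] = $510551
  sorted[1] = 0551$51
  sorted[2] = 1$51055
  sorted[3] = 10551$5
  sorted[4] = 51$5105
  sorted[5] = 510551$
  sorted[6] = 551$510
sorted[2] = 1$51055

Answer: 1$51055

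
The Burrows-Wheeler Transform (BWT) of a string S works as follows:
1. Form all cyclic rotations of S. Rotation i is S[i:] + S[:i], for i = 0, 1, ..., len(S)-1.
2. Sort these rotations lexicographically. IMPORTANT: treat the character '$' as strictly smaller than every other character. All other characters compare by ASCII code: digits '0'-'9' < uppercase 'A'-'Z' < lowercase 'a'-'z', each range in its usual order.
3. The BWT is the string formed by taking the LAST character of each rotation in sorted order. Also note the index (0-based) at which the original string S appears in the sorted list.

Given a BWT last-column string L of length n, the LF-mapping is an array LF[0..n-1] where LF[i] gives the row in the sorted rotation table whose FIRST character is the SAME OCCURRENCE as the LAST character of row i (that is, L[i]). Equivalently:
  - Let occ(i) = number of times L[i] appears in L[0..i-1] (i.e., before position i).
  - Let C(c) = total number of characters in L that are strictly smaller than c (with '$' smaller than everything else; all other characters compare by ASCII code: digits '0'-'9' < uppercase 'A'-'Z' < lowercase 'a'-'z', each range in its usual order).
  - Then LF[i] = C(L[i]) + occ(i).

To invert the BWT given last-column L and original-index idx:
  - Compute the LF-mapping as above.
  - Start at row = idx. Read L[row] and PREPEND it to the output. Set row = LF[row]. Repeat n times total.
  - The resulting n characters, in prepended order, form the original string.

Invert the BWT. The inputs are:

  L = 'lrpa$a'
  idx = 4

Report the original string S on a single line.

LF mapping: 3 5 4 1 0 2
Walk LF starting at row 4, prepending L[row]:
  step 1: row=4, L[4]='$', prepend. Next row=LF[4]=0
  step 2: row=0, L[0]='l', prepend. Next row=LF[0]=3
  step 3: row=3, L[3]='a', prepend. Next row=LF[3]=1
  step 4: row=1, L[1]='r', prepend. Next row=LF[1]=5
  step 5: row=5, L[5]='a', prepend. Next row=LF[5]=2
  step 6: row=2, L[2]='p', prepend. Next row=LF[2]=4
Reversed output: paral$

Answer: paral$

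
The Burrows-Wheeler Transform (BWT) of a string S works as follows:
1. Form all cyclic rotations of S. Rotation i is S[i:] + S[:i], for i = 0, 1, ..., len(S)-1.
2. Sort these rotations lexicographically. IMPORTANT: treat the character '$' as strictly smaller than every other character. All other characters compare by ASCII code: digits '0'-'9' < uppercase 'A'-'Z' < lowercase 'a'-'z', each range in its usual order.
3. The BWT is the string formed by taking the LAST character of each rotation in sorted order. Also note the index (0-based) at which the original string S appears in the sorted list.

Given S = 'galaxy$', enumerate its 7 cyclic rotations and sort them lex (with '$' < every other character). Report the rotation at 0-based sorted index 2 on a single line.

All 7 rotations (rotation i = S[i:]+S[:i]):
  rot[0] = galaxy$
  rot[1] = alaxy$g
  rot[2] = laxy$ga
  rot[3] = axy$gal
  rot[4] = xy$gala
  rot[5] = y$galax
  rot[6] = $galaxy
Sorted (with $ < everything):
  sorted[0] = $galaxy
  sorted[1] = alaxy$g
  sorted[2] = axy$gal
  sorted[3] = galaxy$
  sorted[4] = laxy$ga
  sorted[5] = xy$gala
  sorted[6] = y$galax
sorted[2] = axy$gal

Answer: axy$gal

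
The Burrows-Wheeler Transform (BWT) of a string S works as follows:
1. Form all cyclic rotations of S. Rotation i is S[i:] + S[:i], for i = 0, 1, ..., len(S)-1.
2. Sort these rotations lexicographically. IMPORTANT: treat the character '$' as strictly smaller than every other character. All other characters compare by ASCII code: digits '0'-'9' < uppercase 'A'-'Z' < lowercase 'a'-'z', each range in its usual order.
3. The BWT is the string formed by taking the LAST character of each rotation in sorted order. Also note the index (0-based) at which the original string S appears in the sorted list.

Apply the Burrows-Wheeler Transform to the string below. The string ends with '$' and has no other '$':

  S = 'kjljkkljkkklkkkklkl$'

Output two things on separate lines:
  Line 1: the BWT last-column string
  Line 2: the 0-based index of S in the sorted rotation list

All 20 rotations (rotation i = S[i:]+S[:i]):
  rot[0] = kjljkkljkkklkkkklkl$
  rot[1] = jljkkljkkklkkkklkl$k
  rot[2] = ljkkljkkklkkkklkl$kj
  rot[3] = jkkljkkklkkkklkl$kjl
  rot[4] = kkljkkklkkkklkl$kjlj
  rot[5] = kljkkklkkkklkl$kjljk
  rot[6] = ljkkklkkkklkl$kjljkk
  rot[7] = jkkklkkkklkl$kjljkkl
  rot[8] = kkklkkkklkl$kjljkklj
  rot[9] = kklkkkklkl$kjljkkljk
  rot[10] = klkkkklkl$kjljkkljkk
  rot[11] = lkkkklkl$kjljkkljkkk
  rot[12] = kkkklkl$kjljkkljkkkl
  rot[13] = kkklkl$kjljkkljkkklk
  rot[14] = kklkl$kjljkkljkkklkk
  rot[15] = klkl$kjljkkljkkklkkk
  rot[16] = lkl$kjljkkljkkklkkkk
  rot[17] = kl$kjljkkljkkklkkkkl
  rot[18] = l$kjljkkljkkklkkkklk
  rot[19] = $kjljkkljkkklkkkklkl
Sorted (with $ < everything):
  sorted[0] = $kjljkkljkkklkkkklkl  (last char: 'l')
  sorted[1] = jkkklkkkklkl$kjljkkl  (last char: 'l')
  sorted[2] = jkkljkkklkkkklkl$kjl  (last char: 'l')
  sorted[3] = jljkkljkkklkkkklkl$k  (last char: 'k')
  sorted[4] = kjljkkljkkklkkkklkl$  (last char: '$')
  sorted[5] = kkkklkl$kjljkkljkkkl  (last char: 'l')
  sorted[6] = kkklkkkklkl$kjljkklj  (last char: 'j')
  sorted[7] = kkklkl$kjljkkljkkklk  (last char: 'k')
  sorted[8] = kkljkkklkkkklkl$kjlj  (last char: 'j')
  sorted[9] = kklkkkklkl$kjljkkljk  (last char: 'k')
  sorted[10] = kklkl$kjljkkljkkklkk  (last char: 'k')
  sorted[11] = kl$kjljkkljkkklkkkkl  (last char: 'l')
  sorted[12] = kljkkklkkkklkl$kjljk  (last char: 'k')
  sorted[13] = klkkkklkl$kjljkkljkk  (last char: 'k')
  sorted[14] = klkl$kjljkkljkkklkkk  (last char: 'k')
  sorted[15] = l$kjljkkljkkklkkkklk  (last char: 'k')
  sorted[16] = ljkkklkkkklkl$kjljkk  (last char: 'k')
  sorted[17] = ljkkljkkklkkkklkl$kj  (last char: 'j')
  sorted[18] = lkkkklkl$kjljkkljkkk  (last char: 'k')
  sorted[19] = lkl$kjljkkljkkklkkkk  (last char: 'k')
Last column: lllk$ljkjkklkkkkkjkk
Original string S is at sorted index 4

Answer: lllk$ljkjkklkkkkkjkk
4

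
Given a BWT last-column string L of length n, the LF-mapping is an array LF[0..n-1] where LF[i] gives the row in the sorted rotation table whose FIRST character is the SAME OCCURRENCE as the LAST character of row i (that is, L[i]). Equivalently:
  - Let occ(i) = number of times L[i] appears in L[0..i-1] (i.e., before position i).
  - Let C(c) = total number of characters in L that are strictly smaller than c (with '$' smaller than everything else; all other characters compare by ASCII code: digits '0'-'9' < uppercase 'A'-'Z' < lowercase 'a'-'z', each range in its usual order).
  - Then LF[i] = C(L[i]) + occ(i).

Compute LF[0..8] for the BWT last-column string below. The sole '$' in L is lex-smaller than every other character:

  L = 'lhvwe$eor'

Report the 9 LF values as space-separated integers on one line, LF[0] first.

Answer: 4 3 7 8 1 0 2 5 6

Derivation:
Char counts: '$':1, 'e':2, 'h':1, 'l':1, 'o':1, 'r':1, 'v':1, 'w':1
C (first-col start): C('$')=0, C('e')=1, C('h')=3, C('l')=4, C('o')=5, C('r')=6, C('v')=7, C('w')=8
L[0]='l': occ=0, LF[0]=C('l')+0=4+0=4
L[1]='h': occ=0, LF[1]=C('h')+0=3+0=3
L[2]='v': occ=0, LF[2]=C('v')+0=7+0=7
L[3]='w': occ=0, LF[3]=C('w')+0=8+0=8
L[4]='e': occ=0, LF[4]=C('e')+0=1+0=1
L[5]='$': occ=0, LF[5]=C('$')+0=0+0=0
L[6]='e': occ=1, LF[6]=C('e')+1=1+1=2
L[7]='o': occ=0, LF[7]=C('o')+0=5+0=5
L[8]='r': occ=0, LF[8]=C('r')+0=6+0=6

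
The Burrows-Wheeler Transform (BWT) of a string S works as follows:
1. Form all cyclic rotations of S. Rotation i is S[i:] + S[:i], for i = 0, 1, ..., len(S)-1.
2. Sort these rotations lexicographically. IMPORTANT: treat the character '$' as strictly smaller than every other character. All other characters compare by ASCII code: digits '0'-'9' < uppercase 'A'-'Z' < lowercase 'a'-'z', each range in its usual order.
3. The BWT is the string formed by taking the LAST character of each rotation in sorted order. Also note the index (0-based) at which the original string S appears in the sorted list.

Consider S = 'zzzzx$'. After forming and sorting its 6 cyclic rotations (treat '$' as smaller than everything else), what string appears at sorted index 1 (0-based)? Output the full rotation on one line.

Answer: x$zzzz

Derivation:
All 6 rotations (rotation i = S[i:]+S[:i]):
  rot[0] = zzzzx$
  rot[1] = zzzx$z
  rot[2] = zzx$zz
  rot[3] = zx$zzz
  rot[4] = x$zzzz
  rot[5] = $zzzzx
Sorted (with $ < everything):
  sorted[0] = $zzzzx
  sorted[1] = x$zzzz
  sorted[2] = zx$zzz
  sorted[3] = zzx$zz
  sorted[4] = zzzx$z
  sorted[5] = zzzzx$
sorted[1] = x$zzzz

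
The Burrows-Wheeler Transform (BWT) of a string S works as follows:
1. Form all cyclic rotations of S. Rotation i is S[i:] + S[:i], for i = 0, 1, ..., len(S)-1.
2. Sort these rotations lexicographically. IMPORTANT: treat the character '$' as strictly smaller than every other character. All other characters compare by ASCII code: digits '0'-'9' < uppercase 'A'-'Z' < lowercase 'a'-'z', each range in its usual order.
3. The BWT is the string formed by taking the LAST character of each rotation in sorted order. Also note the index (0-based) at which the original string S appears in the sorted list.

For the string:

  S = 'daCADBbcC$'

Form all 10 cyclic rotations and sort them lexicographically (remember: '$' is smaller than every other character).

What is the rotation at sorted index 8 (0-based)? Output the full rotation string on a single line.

Answer: cC$daCADBb

Derivation:
All 10 rotations (rotation i = S[i:]+S[:i]):
  rot[0] = daCADBbcC$
  rot[1] = aCADBbcC$d
  rot[2] = CADBbcC$da
  rot[3] = ADBbcC$daC
  rot[4] = DBbcC$daCA
  rot[5] = BbcC$daCAD
  rot[6] = bcC$daCADB
  rot[7] = cC$daCADBb
  rot[8] = C$daCADBbc
  rot[9] = $daCADBbcC
Sorted (with $ < everything):
  sorted[0] = $daCADBbcC
  sorted[1] = ADBbcC$daC
  sorted[2] = BbcC$daCAD
  sorted[3] = C$daCADBbc
  sorted[4] = CADBbcC$da
  sorted[5] = DBbcC$daCA
  sorted[6] = aCADBbcC$d
  sorted[7] = bcC$daCADB
  sorted[8] = cC$daCADBb
  sorted[9] = daCADBbcC$
sorted[8] = cC$daCADBb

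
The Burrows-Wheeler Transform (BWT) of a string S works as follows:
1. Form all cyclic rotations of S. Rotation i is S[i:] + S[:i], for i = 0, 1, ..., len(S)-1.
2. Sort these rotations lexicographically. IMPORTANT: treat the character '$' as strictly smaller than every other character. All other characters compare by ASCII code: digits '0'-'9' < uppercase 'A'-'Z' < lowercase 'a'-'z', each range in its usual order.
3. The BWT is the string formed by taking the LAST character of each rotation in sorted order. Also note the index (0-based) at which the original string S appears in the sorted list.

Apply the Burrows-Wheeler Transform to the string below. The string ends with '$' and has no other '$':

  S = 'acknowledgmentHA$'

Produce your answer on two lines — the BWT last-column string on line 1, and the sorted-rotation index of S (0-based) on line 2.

All 17 rotations (rotation i = S[i:]+S[:i]):
  rot[0] = acknowledgmentHA$
  rot[1] = cknowledgmentHA$a
  rot[2] = knowledgmentHA$ac
  rot[3] = nowledgmentHA$ack
  rot[4] = owledgmentHA$ackn
  rot[5] = wledgmentHA$ackno
  rot[6] = ledgmentHA$acknow
  rot[7] = edgmentHA$acknowl
  rot[8] = dgmentHA$acknowle
  rot[9] = gmentHA$acknowled
  rot[10] = mentHA$acknowledg
  rot[11] = entHA$acknowledgm
  rot[12] = ntHA$acknowledgme
  rot[13] = tHA$acknowledgmen
  rot[14] = HA$acknowledgment
  rot[15] = A$acknowledgmentH
  rot[16] = $acknowledgmentHA
Sorted (with $ < everything):
  sorted[0] = $acknowledgmentHA  (last char: 'A')
  sorted[1] = A$acknowledgmentH  (last char: 'H')
  sorted[2] = HA$acknowledgment  (last char: 't')
  sorted[3] = acknowledgmentHA$  (last char: '$')
  sorted[4] = cknowledgmentHA$a  (last char: 'a')
  sorted[5] = dgmentHA$acknowle  (last char: 'e')
  sorted[6] = edgmentHA$acknowl  (last char: 'l')
  sorted[7] = entHA$acknowledgm  (last char: 'm')
  sorted[8] = gmentHA$acknowled  (last char: 'd')
  sorted[9] = knowledgmentHA$ac  (last char: 'c')
  sorted[10] = ledgmentHA$acknow  (last char: 'w')
  sorted[11] = mentHA$acknowledg  (last char: 'g')
  sorted[12] = nowledgmentHA$ack  (last char: 'k')
  sorted[13] = ntHA$acknowledgme  (last char: 'e')
  sorted[14] = owledgmentHA$ackn  (last char: 'n')
  sorted[15] = tHA$acknowledgmen  (last char: 'n')
  sorted[16] = wledgmentHA$ackno  (last char: 'o')
Last column: AHt$aelmdcwgkenno
Original string S is at sorted index 3

Answer: AHt$aelmdcwgkenno
3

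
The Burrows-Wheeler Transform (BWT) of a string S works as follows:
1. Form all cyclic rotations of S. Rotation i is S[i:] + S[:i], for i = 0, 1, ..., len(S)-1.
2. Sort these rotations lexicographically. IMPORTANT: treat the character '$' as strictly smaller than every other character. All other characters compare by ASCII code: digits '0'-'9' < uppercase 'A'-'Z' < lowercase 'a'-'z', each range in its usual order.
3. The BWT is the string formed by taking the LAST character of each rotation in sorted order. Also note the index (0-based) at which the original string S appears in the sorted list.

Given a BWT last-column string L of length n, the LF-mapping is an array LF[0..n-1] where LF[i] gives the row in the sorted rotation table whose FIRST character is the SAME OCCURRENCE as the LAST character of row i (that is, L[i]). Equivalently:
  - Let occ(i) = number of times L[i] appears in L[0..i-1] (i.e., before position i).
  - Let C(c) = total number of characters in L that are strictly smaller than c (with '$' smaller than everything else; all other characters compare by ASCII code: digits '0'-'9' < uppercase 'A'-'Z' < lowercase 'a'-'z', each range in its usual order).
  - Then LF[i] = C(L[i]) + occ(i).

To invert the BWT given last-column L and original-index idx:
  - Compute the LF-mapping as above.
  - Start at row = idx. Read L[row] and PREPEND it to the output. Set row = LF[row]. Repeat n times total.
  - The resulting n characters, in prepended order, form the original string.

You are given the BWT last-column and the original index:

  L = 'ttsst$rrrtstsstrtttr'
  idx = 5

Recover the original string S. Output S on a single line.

Answer: rtttttstrsrsrsstrtt$

Derivation:
LF mapping: 11 12 6 7 13 0 1 2 3 14 8 15 9 10 16 4 17 18 19 5
Walk LF starting at row 5, prepending L[row]:
  step 1: row=5, L[5]='$', prepend. Next row=LF[5]=0
  step 2: row=0, L[0]='t', prepend. Next row=LF[0]=11
  step 3: row=11, L[11]='t', prepend. Next row=LF[11]=15
  step 4: row=15, L[15]='r', prepend. Next row=LF[15]=4
  step 5: row=4, L[4]='t', prepend. Next row=LF[4]=13
  step 6: row=13, L[13]='s', prepend. Next row=LF[13]=10
  step 7: row=10, L[10]='s', prepend. Next row=LF[10]=8
  step 8: row=8, L[8]='r', prepend. Next row=LF[8]=3
  step 9: row=3, L[3]='s', prepend. Next row=LF[3]=7
  step 10: row=7, L[7]='r', prepend. Next row=LF[7]=2
  step 11: row=2, L[2]='s', prepend. Next row=LF[2]=6
  step 12: row=6, L[6]='r', prepend. Next row=LF[6]=1
  step 13: row=1, L[1]='t', prepend. Next row=LF[1]=12
  step 14: row=12, L[12]='s', prepend. Next row=LF[12]=9
  step 15: row=9, L[9]='t', prepend. Next row=LF[9]=14
  step 16: row=14, L[14]='t', prepend. Next row=LF[14]=16
  step 17: row=16, L[16]='t', prepend. Next row=LF[16]=17
  step 18: row=17, L[17]='t', prepend. Next row=LF[17]=18
  step 19: row=18, L[18]='t', prepend. Next row=LF[18]=19
  step 20: row=19, L[19]='r', prepend. Next row=LF[19]=5
Reversed output: rtttttstrsrsrsstrtt$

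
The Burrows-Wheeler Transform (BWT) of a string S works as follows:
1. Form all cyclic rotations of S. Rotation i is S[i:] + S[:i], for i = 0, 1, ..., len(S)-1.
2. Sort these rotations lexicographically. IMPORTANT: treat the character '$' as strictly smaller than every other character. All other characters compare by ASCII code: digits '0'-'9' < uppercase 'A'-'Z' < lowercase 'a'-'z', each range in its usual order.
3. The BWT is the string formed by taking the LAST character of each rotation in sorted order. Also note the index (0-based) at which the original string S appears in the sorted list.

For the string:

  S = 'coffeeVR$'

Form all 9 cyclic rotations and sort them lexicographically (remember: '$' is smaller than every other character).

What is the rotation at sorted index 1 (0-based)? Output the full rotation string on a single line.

Answer: R$coffeeV

Derivation:
All 9 rotations (rotation i = S[i:]+S[:i]):
  rot[0] = coffeeVR$
  rot[1] = offeeVR$c
  rot[2] = ffeeVR$co
  rot[3] = feeVR$cof
  rot[4] = eeVR$coff
  rot[5] = eVR$coffe
  rot[6] = VR$coffee
  rot[7] = R$coffeeV
  rot[8] = $coffeeVR
Sorted (with $ < everything):
  sorted[0] = $coffeeVR
  sorted[1] = R$coffeeV
  sorted[2] = VR$coffee
  sorted[3] = coffeeVR$
  sorted[4] = eVR$coffe
  sorted[5] = eeVR$coff
  sorted[6] = feeVR$cof
  sorted[7] = ffeeVR$co
  sorted[8] = offeeVR$c
sorted[1] = R$coffeeV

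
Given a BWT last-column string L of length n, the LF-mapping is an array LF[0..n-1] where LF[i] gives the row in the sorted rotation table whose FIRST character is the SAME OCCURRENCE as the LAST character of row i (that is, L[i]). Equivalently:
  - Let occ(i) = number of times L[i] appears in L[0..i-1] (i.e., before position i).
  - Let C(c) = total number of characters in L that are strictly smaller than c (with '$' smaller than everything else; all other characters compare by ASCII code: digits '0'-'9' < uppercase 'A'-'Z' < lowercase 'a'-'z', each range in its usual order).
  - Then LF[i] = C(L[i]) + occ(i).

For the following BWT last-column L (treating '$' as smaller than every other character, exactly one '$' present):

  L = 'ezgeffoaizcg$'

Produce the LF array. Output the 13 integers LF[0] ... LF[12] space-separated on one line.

Char counts: '$':1, 'a':1, 'c':1, 'e':2, 'f':2, 'g':2, 'i':1, 'o':1, 'z':2
C (first-col start): C('$')=0, C('a')=1, C('c')=2, C('e')=3, C('f')=5, C('g')=7, C('i')=9, C('o')=10, C('z')=11
L[0]='e': occ=0, LF[0]=C('e')+0=3+0=3
L[1]='z': occ=0, LF[1]=C('z')+0=11+0=11
L[2]='g': occ=0, LF[2]=C('g')+0=7+0=7
L[3]='e': occ=1, LF[3]=C('e')+1=3+1=4
L[4]='f': occ=0, LF[4]=C('f')+0=5+0=5
L[5]='f': occ=1, LF[5]=C('f')+1=5+1=6
L[6]='o': occ=0, LF[6]=C('o')+0=10+0=10
L[7]='a': occ=0, LF[7]=C('a')+0=1+0=1
L[8]='i': occ=0, LF[8]=C('i')+0=9+0=9
L[9]='z': occ=1, LF[9]=C('z')+1=11+1=12
L[10]='c': occ=0, LF[10]=C('c')+0=2+0=2
L[11]='g': occ=1, LF[11]=C('g')+1=7+1=8
L[12]='$': occ=0, LF[12]=C('$')+0=0+0=0

Answer: 3 11 7 4 5 6 10 1 9 12 2 8 0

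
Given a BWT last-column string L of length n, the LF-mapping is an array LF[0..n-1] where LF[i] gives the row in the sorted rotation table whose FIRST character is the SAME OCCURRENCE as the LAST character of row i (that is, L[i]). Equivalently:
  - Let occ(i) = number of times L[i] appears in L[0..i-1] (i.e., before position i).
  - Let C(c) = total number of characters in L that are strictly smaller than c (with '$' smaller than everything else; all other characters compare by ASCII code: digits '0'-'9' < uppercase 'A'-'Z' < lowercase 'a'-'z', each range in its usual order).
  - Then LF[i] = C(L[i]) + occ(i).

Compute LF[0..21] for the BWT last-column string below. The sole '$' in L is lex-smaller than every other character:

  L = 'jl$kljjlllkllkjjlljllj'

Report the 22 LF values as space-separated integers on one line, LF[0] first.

Answer: 1 11 0 8 12 2 3 13 14 15 9 16 17 10 4 5 18 19 6 20 21 7

Derivation:
Char counts: '$':1, 'j':7, 'k':3, 'l':11
C (first-col start): C('$')=0, C('j')=1, C('k')=8, C('l')=11
L[0]='j': occ=0, LF[0]=C('j')+0=1+0=1
L[1]='l': occ=0, LF[1]=C('l')+0=11+0=11
L[2]='$': occ=0, LF[2]=C('$')+0=0+0=0
L[3]='k': occ=0, LF[3]=C('k')+0=8+0=8
L[4]='l': occ=1, LF[4]=C('l')+1=11+1=12
L[5]='j': occ=1, LF[5]=C('j')+1=1+1=2
L[6]='j': occ=2, LF[6]=C('j')+2=1+2=3
L[7]='l': occ=2, LF[7]=C('l')+2=11+2=13
L[8]='l': occ=3, LF[8]=C('l')+3=11+3=14
L[9]='l': occ=4, LF[9]=C('l')+4=11+4=15
L[10]='k': occ=1, LF[10]=C('k')+1=8+1=9
L[11]='l': occ=5, LF[11]=C('l')+5=11+5=16
L[12]='l': occ=6, LF[12]=C('l')+6=11+6=17
L[13]='k': occ=2, LF[13]=C('k')+2=8+2=10
L[14]='j': occ=3, LF[14]=C('j')+3=1+3=4
L[15]='j': occ=4, LF[15]=C('j')+4=1+4=5
L[16]='l': occ=7, LF[16]=C('l')+7=11+7=18
L[17]='l': occ=8, LF[17]=C('l')+8=11+8=19
L[18]='j': occ=5, LF[18]=C('j')+5=1+5=6
L[19]='l': occ=9, LF[19]=C('l')+9=11+9=20
L[20]='l': occ=10, LF[20]=C('l')+10=11+10=21
L[21]='j': occ=6, LF[21]=C('j')+6=1+6=7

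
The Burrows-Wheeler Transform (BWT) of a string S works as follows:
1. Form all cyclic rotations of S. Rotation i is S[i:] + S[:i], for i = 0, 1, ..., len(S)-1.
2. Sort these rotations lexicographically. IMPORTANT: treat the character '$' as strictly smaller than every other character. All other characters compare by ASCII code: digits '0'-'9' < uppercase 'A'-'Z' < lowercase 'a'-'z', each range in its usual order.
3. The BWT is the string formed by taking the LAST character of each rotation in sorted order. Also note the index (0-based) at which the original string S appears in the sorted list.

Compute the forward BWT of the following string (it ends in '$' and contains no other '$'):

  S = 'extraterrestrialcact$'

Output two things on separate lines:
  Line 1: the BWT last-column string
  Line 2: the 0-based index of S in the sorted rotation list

Answer: tcirlatr$ratrteecaxse
8

Derivation:
All 21 rotations (rotation i = S[i:]+S[:i]):
  rot[0] = extraterrestrialcact$
  rot[1] = xtraterrestrialcact$e
  rot[2] = traterrestrialcact$ex
  rot[3] = raterrestrialcact$ext
  rot[4] = aterrestrialcact$extr
  rot[5] = terrestrialcact$extra
  rot[6] = errestrialcact$extrat
  rot[7] = rrestrialcact$extrate
  rot[8] = restrialcact$extrater
  rot[9] = estrialcact$extraterr
  rot[10] = strialcact$extraterre
  rot[11] = trialcact$extraterres
  rot[12] = rialcact$extraterrest
  rot[13] = ialcact$extraterrestr
  rot[14] = alcact$extraterrestri
  rot[15] = lcact$extraterrestria
  rot[16] = cact$extraterrestrial
  rot[17] = act$extraterrestrialc
  rot[18] = ct$extraterrestrialca
  rot[19] = t$extraterrestrialcac
  rot[20] = $extraterrestrialcact
Sorted (with $ < everything):
  sorted[0] = $extraterrestrialcact  (last char: 't')
  sorted[1] = act$extraterrestrialc  (last char: 'c')
  sorted[2] = alcact$extraterrestri  (last char: 'i')
  sorted[3] = aterrestrialcact$extr  (last char: 'r')
  sorted[4] = cact$extraterrestrial  (last char: 'l')
  sorted[5] = ct$extraterrestrialca  (last char: 'a')
  sorted[6] = errestrialcact$extrat  (last char: 't')
  sorted[7] = estrialcact$extraterr  (last char: 'r')
  sorted[8] = extraterrestrialcact$  (last char: '$')
  sorted[9] = ialcact$extraterrestr  (last char: 'r')
  sorted[10] = lcact$extraterrestria  (last char: 'a')
  sorted[11] = raterrestrialcact$ext  (last char: 't')
  sorted[12] = restrialcact$extrater  (last char: 'r')
  sorted[13] = rialcact$extraterrest  (last char: 't')
  sorted[14] = rrestrialcact$extrate  (last char: 'e')
  sorted[15] = strialcact$extraterre  (last char: 'e')
  sorted[16] = t$extraterrestrialcac  (last char: 'c')
  sorted[17] = terrestrialcact$extra  (last char: 'a')
  sorted[18] = traterrestrialcact$ex  (last char: 'x')
  sorted[19] = trialcact$extraterres  (last char: 's')
  sorted[20] = xtraterrestrialcact$e  (last char: 'e')
Last column: tcirlatr$ratrteecaxse
Original string S is at sorted index 8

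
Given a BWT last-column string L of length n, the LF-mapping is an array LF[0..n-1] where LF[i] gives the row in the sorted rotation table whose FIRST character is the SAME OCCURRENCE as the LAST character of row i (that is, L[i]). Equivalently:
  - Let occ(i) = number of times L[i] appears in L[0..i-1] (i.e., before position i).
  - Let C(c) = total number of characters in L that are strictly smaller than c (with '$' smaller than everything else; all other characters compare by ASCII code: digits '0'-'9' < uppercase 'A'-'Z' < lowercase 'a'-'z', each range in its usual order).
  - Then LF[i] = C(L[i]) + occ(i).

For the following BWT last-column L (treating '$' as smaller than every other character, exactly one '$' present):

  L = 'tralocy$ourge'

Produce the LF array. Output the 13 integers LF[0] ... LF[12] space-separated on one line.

Char counts: '$':1, 'a':1, 'c':1, 'e':1, 'g':1, 'l':1, 'o':2, 'r':2, 't':1, 'u':1, 'y':1
C (first-col start): C('$')=0, C('a')=1, C('c')=2, C('e')=3, C('g')=4, C('l')=5, C('o')=6, C('r')=8, C('t')=10, C('u')=11, C('y')=12
L[0]='t': occ=0, LF[0]=C('t')+0=10+0=10
L[1]='r': occ=0, LF[1]=C('r')+0=8+0=8
L[2]='a': occ=0, LF[2]=C('a')+0=1+0=1
L[3]='l': occ=0, LF[3]=C('l')+0=5+0=5
L[4]='o': occ=0, LF[4]=C('o')+0=6+0=6
L[5]='c': occ=0, LF[5]=C('c')+0=2+0=2
L[6]='y': occ=0, LF[6]=C('y')+0=12+0=12
L[7]='$': occ=0, LF[7]=C('$')+0=0+0=0
L[8]='o': occ=1, LF[8]=C('o')+1=6+1=7
L[9]='u': occ=0, LF[9]=C('u')+0=11+0=11
L[10]='r': occ=1, LF[10]=C('r')+1=8+1=9
L[11]='g': occ=0, LF[11]=C('g')+0=4+0=4
L[12]='e': occ=0, LF[12]=C('e')+0=3+0=3

Answer: 10 8 1 5 6 2 12 0 7 11 9 4 3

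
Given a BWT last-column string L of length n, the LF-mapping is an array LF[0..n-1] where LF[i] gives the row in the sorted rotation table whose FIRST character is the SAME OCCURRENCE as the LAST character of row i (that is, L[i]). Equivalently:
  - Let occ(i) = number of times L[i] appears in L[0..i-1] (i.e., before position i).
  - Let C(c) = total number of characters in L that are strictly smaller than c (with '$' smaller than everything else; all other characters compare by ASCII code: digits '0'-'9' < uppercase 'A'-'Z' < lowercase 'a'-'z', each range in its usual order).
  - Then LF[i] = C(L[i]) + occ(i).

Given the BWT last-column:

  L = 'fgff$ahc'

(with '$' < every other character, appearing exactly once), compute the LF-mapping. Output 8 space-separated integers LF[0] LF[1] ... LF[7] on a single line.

Char counts: '$':1, 'a':1, 'c':1, 'f':3, 'g':1, 'h':1
C (first-col start): C('$')=0, C('a')=1, C('c')=2, C('f')=3, C('g')=6, C('h')=7
L[0]='f': occ=0, LF[0]=C('f')+0=3+0=3
L[1]='g': occ=0, LF[1]=C('g')+0=6+0=6
L[2]='f': occ=1, LF[2]=C('f')+1=3+1=4
L[3]='f': occ=2, LF[3]=C('f')+2=3+2=5
L[4]='$': occ=0, LF[4]=C('$')+0=0+0=0
L[5]='a': occ=0, LF[5]=C('a')+0=1+0=1
L[6]='h': occ=0, LF[6]=C('h')+0=7+0=7
L[7]='c': occ=0, LF[7]=C('c')+0=2+0=2

Answer: 3 6 4 5 0 1 7 2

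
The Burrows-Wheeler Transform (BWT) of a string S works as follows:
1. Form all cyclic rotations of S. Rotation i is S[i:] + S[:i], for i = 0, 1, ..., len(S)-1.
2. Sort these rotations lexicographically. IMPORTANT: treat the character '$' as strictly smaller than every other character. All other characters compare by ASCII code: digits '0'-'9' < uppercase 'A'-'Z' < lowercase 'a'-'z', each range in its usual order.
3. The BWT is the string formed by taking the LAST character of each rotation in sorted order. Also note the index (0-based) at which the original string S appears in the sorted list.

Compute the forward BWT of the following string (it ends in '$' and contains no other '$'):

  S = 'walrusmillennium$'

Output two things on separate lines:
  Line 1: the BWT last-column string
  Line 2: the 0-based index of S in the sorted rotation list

All 17 rotations (rotation i = S[i:]+S[:i]):
  rot[0] = walrusmillennium$
  rot[1] = alrusmillennium$w
  rot[2] = lrusmillennium$wa
  rot[3] = rusmillennium$wal
  rot[4] = usmillennium$walr
  rot[5] = smillennium$walru
  rot[6] = millennium$walrus
  rot[7] = illennium$walrusm
  rot[8] = llennium$walrusmi
  rot[9] = lennium$walrusmil
  rot[10] = ennium$walrusmill
  rot[11] = nnium$walrusmille
  rot[12] = nium$walrusmillen
  rot[13] = ium$walrusmillenn
  rot[14] = um$walrusmillenni
  rot[15] = m$walrusmillenniu
  rot[16] = $walrusmillennium
Sorted (with $ < everything):
  sorted[0] = $walrusmillennium  (last char: 'm')
  sorted[1] = alrusmillennium$w  (last char: 'w')
  sorted[2] = ennium$walrusmill  (last char: 'l')
  sorted[3] = illennium$walrusm  (last char: 'm')
  sorted[4] = ium$walrusmillenn  (last char: 'n')
  sorted[5] = lennium$walrusmil  (last char: 'l')
  sorted[6] = llennium$walrusmi  (last char: 'i')
  sorted[7] = lrusmillennium$wa  (last char: 'a')
  sorted[8] = m$walrusmillenniu  (last char: 'u')
  sorted[9] = millennium$walrus  (last char: 's')
  sorted[10] = nium$walrusmillen  (last char: 'n')
  sorted[11] = nnium$walrusmille  (last char: 'e')
  sorted[12] = rusmillennium$wal  (last char: 'l')
  sorted[13] = smillennium$walru  (last char: 'u')
  sorted[14] = um$walrusmillenni  (last char: 'i')
  sorted[15] = usmillennium$walr  (last char: 'r')
  sorted[16] = walrusmillennium$  (last char: '$')
Last column: mwlmnliausneluir$
Original string S is at sorted index 16

Answer: mwlmnliausneluir$
16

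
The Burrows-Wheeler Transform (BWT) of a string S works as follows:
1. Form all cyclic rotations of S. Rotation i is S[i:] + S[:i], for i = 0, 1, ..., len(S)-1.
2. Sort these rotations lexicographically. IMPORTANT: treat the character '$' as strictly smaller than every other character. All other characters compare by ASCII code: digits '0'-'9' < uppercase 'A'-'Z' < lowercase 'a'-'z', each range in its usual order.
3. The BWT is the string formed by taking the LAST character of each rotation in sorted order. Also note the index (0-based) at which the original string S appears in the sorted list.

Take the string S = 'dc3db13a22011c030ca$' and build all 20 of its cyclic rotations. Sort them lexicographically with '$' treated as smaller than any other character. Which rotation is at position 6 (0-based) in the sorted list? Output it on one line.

All 20 rotations (rotation i = S[i:]+S[:i]):
  rot[0] = dc3db13a22011c030ca$
  rot[1] = c3db13a22011c030ca$d
  rot[2] = 3db13a22011c030ca$dc
  rot[3] = db13a22011c030ca$dc3
  rot[4] = b13a22011c030ca$dc3d
  rot[5] = 13a22011c030ca$dc3db
  rot[6] = 3a22011c030ca$dc3db1
  rot[7] = a22011c030ca$dc3db13
  rot[8] = 22011c030ca$dc3db13a
  rot[9] = 2011c030ca$dc3db13a2
  rot[10] = 011c030ca$dc3db13a22
  rot[11] = 11c030ca$dc3db13a220
  rot[12] = 1c030ca$dc3db13a2201
  rot[13] = c030ca$dc3db13a22011
  rot[14] = 030ca$dc3db13a22011c
  rot[15] = 30ca$dc3db13a22011c0
  rot[16] = 0ca$dc3db13a22011c03
  rot[17] = ca$dc3db13a22011c030
  rot[18] = a$dc3db13a22011c030c
  rot[19] = $dc3db13a22011c030ca
Sorted (with $ < everything):
  sorted[0] = $dc3db13a22011c030ca
  sorted[1] = 011c030ca$dc3db13a22
  sorted[2] = 030ca$dc3db13a22011c
  sorted[3] = 0ca$dc3db13a22011c03
  sorted[4] = 11c030ca$dc3db13a220
  sorted[5] = 13a22011c030ca$dc3db
  sorted[6] = 1c030ca$dc3db13a2201
  sorted[7] = 2011c030ca$dc3db13a2
  sorted[8] = 22011c030ca$dc3db13a
  sorted[9] = 30ca$dc3db13a22011c0
  sorted[10] = 3a22011c030ca$dc3db1
  sorted[11] = 3db13a22011c030ca$dc
  sorted[12] = a$dc3db13a22011c030c
  sorted[13] = a22011c030ca$dc3db13
  sorted[14] = b13a22011c030ca$dc3d
  sorted[15] = c030ca$dc3db13a22011
  sorted[16] = c3db13a22011c030ca$d
  sorted[17] = ca$dc3db13a22011c030
  sorted[18] = db13a22011c030ca$dc3
  sorted[19] = dc3db13a22011c030ca$
sorted[6] = 1c030ca$dc3db13a2201

Answer: 1c030ca$dc3db13a2201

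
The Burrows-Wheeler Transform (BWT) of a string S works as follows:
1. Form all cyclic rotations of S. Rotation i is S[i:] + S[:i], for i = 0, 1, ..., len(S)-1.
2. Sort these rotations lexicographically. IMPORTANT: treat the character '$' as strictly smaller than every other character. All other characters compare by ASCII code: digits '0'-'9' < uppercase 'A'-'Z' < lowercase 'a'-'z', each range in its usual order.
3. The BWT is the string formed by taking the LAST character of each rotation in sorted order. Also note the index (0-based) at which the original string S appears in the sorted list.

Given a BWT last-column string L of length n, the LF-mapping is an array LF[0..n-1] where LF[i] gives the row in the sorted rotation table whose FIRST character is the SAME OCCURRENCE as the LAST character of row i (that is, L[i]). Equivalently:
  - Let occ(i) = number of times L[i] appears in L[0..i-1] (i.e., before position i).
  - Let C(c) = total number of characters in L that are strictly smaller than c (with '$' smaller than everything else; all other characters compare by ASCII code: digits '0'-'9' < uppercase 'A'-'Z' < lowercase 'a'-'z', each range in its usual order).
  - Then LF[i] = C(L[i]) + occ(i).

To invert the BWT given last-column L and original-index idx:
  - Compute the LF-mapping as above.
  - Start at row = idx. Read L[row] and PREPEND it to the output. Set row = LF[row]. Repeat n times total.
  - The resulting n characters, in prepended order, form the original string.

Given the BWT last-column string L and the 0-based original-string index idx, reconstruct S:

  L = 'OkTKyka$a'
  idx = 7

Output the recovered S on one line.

LF mapping: 2 6 3 1 8 7 4 0 5
Walk LF starting at row 7, prepending L[row]:
  step 1: row=7, L[7]='$', prepend. Next row=LF[7]=0
  step 2: row=0, L[0]='O', prepend. Next row=LF[0]=2
  step 3: row=2, L[2]='T', prepend. Next row=LF[2]=3
  step 4: row=3, L[3]='K', prepend. Next row=LF[3]=1
  step 5: row=1, L[1]='k', prepend. Next row=LF[1]=6
  step 6: row=6, L[6]='a', prepend. Next row=LF[6]=4
  step 7: row=4, L[4]='y', prepend. Next row=LF[4]=8
  step 8: row=8, L[8]='a', prepend. Next row=LF[8]=5
  step 9: row=5, L[5]='k', prepend. Next row=LF[5]=7
Reversed output: kayakKTO$

Answer: kayakKTO$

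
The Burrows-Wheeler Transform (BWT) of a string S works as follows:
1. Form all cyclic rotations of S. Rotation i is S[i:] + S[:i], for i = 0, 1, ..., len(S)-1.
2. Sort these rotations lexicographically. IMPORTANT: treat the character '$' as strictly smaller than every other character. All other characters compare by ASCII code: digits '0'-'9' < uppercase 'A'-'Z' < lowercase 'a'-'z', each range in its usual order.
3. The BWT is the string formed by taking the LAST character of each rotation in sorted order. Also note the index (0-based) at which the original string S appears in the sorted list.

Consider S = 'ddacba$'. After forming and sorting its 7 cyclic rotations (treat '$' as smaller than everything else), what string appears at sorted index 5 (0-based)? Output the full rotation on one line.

Answer: dacba$d

Derivation:
All 7 rotations (rotation i = S[i:]+S[:i]):
  rot[0] = ddacba$
  rot[1] = dacba$d
  rot[2] = acba$dd
  rot[3] = cba$dda
  rot[4] = ba$ddac
  rot[5] = a$ddacb
  rot[6] = $ddacba
Sorted (with $ < everything):
  sorted[0] = $ddacba
  sorted[1] = a$ddacb
  sorted[2] = acba$dd
  sorted[3] = ba$ddac
  sorted[4] = cba$dda
  sorted[5] = dacba$d
  sorted[6] = ddacba$
sorted[5] = dacba$d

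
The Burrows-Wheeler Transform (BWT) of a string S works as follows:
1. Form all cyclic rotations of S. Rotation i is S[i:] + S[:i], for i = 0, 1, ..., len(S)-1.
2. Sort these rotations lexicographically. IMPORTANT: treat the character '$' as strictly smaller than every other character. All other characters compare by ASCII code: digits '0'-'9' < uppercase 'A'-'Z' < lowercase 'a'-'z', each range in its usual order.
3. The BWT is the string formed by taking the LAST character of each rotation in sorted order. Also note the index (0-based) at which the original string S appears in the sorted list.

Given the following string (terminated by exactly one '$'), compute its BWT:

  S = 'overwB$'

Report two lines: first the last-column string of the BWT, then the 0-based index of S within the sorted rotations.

All 7 rotations (rotation i = S[i:]+S[:i]):
  rot[0] = overwB$
  rot[1] = verwB$o
  rot[2] = erwB$ov
  rot[3] = rwB$ove
  rot[4] = wB$over
  rot[5] = B$overw
  rot[6] = $overwB
Sorted (with $ < everything):
  sorted[0] = $overwB  (last char: 'B')
  sorted[1] = B$overw  (last char: 'w')
  sorted[2] = erwB$ov  (last char: 'v')
  sorted[3] = overwB$  (last char: '$')
  sorted[4] = rwB$ove  (last char: 'e')
  sorted[5] = verwB$o  (last char: 'o')
  sorted[6] = wB$over  (last char: 'r')
Last column: Bwv$eor
Original string S is at sorted index 3

Answer: Bwv$eor
3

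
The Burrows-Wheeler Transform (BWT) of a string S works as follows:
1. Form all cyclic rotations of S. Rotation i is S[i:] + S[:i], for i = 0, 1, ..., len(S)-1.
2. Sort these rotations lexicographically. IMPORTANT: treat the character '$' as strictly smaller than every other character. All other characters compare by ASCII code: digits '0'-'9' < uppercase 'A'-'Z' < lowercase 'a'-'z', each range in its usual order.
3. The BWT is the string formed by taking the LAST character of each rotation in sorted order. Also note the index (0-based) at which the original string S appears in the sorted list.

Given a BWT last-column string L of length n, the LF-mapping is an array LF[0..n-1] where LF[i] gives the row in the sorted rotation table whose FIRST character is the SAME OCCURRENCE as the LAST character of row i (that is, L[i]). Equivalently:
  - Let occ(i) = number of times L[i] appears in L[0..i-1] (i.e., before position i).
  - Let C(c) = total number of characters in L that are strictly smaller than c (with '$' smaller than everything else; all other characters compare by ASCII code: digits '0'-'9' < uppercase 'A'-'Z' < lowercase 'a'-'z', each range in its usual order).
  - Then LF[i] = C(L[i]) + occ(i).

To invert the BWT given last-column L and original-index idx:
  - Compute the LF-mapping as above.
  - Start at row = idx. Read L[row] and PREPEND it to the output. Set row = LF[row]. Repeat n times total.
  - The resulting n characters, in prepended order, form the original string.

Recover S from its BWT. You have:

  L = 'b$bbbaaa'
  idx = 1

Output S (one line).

Answer: abababb$

Derivation:
LF mapping: 4 0 5 6 7 1 2 3
Walk LF starting at row 1, prepending L[row]:
  step 1: row=1, L[1]='$', prepend. Next row=LF[1]=0
  step 2: row=0, L[0]='b', prepend. Next row=LF[0]=4
  step 3: row=4, L[4]='b', prepend. Next row=LF[4]=7
  step 4: row=7, L[7]='a', prepend. Next row=LF[7]=3
  step 5: row=3, L[3]='b', prepend. Next row=LF[3]=6
  step 6: row=6, L[6]='a', prepend. Next row=LF[6]=2
  step 7: row=2, L[2]='b', prepend. Next row=LF[2]=5
  step 8: row=5, L[5]='a', prepend. Next row=LF[5]=1
Reversed output: abababb$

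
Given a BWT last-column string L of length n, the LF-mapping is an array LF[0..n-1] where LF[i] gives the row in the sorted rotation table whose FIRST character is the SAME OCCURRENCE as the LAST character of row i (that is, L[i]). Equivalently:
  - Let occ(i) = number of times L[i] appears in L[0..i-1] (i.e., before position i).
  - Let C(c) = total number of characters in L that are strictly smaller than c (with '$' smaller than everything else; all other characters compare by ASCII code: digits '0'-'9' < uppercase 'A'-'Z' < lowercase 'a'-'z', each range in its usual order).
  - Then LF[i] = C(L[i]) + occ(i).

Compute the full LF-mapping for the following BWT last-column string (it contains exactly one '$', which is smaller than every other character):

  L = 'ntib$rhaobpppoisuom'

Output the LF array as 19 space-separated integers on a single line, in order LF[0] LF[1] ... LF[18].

Answer: 8 17 5 2 0 15 4 1 9 3 12 13 14 10 6 16 18 11 7

Derivation:
Char counts: '$':1, 'a':1, 'b':2, 'h':1, 'i':2, 'm':1, 'n':1, 'o':3, 'p':3, 'r':1, 's':1, 't':1, 'u':1
C (first-col start): C('$')=0, C('a')=1, C('b')=2, C('h')=4, C('i')=5, C('m')=7, C('n')=8, C('o')=9, C('p')=12, C('r')=15, C('s')=16, C('t')=17, C('u')=18
L[0]='n': occ=0, LF[0]=C('n')+0=8+0=8
L[1]='t': occ=0, LF[1]=C('t')+0=17+0=17
L[2]='i': occ=0, LF[2]=C('i')+0=5+0=5
L[3]='b': occ=0, LF[3]=C('b')+0=2+0=2
L[4]='$': occ=0, LF[4]=C('$')+0=0+0=0
L[5]='r': occ=0, LF[5]=C('r')+0=15+0=15
L[6]='h': occ=0, LF[6]=C('h')+0=4+0=4
L[7]='a': occ=0, LF[7]=C('a')+0=1+0=1
L[8]='o': occ=0, LF[8]=C('o')+0=9+0=9
L[9]='b': occ=1, LF[9]=C('b')+1=2+1=3
L[10]='p': occ=0, LF[10]=C('p')+0=12+0=12
L[11]='p': occ=1, LF[11]=C('p')+1=12+1=13
L[12]='p': occ=2, LF[12]=C('p')+2=12+2=14
L[13]='o': occ=1, LF[13]=C('o')+1=9+1=10
L[14]='i': occ=1, LF[14]=C('i')+1=5+1=6
L[15]='s': occ=0, LF[15]=C('s')+0=16+0=16
L[16]='u': occ=0, LF[16]=C('u')+0=18+0=18
L[17]='o': occ=2, LF[17]=C('o')+2=9+2=11
L[18]='m': occ=0, LF[18]=C('m')+0=7+0=7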